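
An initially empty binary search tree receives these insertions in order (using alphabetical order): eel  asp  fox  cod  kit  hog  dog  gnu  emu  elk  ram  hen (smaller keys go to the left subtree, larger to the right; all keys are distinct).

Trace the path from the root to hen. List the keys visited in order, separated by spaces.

Insert eel: tree is empty, so eel becomes the root.
Insert asp: asp < eel → go left. Place as left child of eel.
Insert fox: fox > eel → go right. Place as right child of eel.
Insert cod: cod < eel → go left; cod > asp → go right. Place as right child of asp.
Insert kit: kit > eel → go right; kit > fox → go right. Place as right child of fox.
Insert hog: hog > eel → go right; hog > fox → go right; hog < kit → go left. Place as left child of kit.
Insert dog: dog < eel → go left; dog > asp → go right; dog > cod → go right. Place as right child of cod.
Insert gnu: gnu > eel → go right; gnu > fox → go right; gnu < kit → go left; gnu < hog → go left. Place as left child of hog.
Insert emu: emu > eel → go right; emu < fox → go left. Place as left child of fox.
Insert elk: elk > eel → go right; elk < fox → go left; elk < emu → go left. Place as left child of emu.
Insert ram: ram > eel → go right; ram > fox → go right; ram > kit → go right. Place as right child of kit.
Insert hen: hen > eel → go right; hen > fox → go right; hen < kit → go left; hen < hog → go left; hen > gnu → go right. Place as right child of gnu.

eel fox kit hog gnu hen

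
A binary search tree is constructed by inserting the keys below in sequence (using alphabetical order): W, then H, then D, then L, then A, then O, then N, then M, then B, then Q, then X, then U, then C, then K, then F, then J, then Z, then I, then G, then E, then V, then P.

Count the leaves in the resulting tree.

W: root
H: left child of W (depth 1)
D: left child of H (depth 2)
L: right child of H (depth 2)
A: left child of D (depth 3)
O: right child of L (depth 3)
N: left child of O (depth 4)
M: left child of N (depth 5)
B: right child of A (depth 4)
Q: right child of O (depth 4)
X: right child of W (depth 1)
U: right child of Q (depth 5)
C: right child of B (depth 5)
K: left child of L (depth 3)
F: right child of D (depth 3)
J: left child of K (depth 4)
Z: right child of X (depth 2)
I: left child of J (depth 5)
G: right child of F (depth 4)
E: left child of F (depth 4)
V: right child of U (depth 6)
P: left child of Q (depth 5)

Leaves: C, E, G, I, M, P, V, Z — 8 in total.

8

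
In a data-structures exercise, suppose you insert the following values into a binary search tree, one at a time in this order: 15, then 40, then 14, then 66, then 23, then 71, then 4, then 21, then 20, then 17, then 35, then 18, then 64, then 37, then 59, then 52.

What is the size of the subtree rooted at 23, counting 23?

15: root
40: right child of 15 (depth 1)
14: left child of 15 (depth 1)
66: right child of 40 (depth 2)
23: left child of 40 (depth 2)
71: right child of 66 (depth 3)
4: left child of 14 (depth 2)
21: left child of 23 (depth 3)
20: left child of 21 (depth 4)
17: left child of 20 (depth 5)
35: right child of 23 (depth 3)
18: right child of 17 (depth 6)
64: left child of 66 (depth 3)
37: right child of 35 (depth 4)
59: left child of 64 (depth 4)
52: left child of 59 (depth 5)

Subtree rooted at 23 contains: 23, 21, 20, 17, 18, 35, 37 — 7 nodes.

7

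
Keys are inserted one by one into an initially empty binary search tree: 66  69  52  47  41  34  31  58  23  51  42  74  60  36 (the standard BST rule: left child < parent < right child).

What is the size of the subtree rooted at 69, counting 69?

66: root
69: right child of 66 (depth 1)
52: left child of 66 (depth 1)
47: left child of 52 (depth 2)
41: left child of 47 (depth 3)
34: left child of 41 (depth 4)
31: left child of 34 (depth 5)
58: right child of 52 (depth 2)
23: left child of 31 (depth 6)
51: right child of 47 (depth 3)
42: right child of 41 (depth 4)
74: right child of 69 (depth 2)
60: right child of 58 (depth 3)
36: right child of 34 (depth 5)

Subtree rooted at 69 contains: 69, 74 — 2 nodes.

2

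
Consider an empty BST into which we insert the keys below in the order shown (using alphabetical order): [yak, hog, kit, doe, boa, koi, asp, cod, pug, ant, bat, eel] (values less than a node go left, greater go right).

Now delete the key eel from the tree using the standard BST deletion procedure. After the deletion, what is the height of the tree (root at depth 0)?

5

Resulting structure (node: left, right):
  yak: L=hog, R=–
  hog: L=doe, R=kit
  kit: L=–, R=koi
  doe: L=boa, R=eel
  boa: L=asp, R=cod
  koi: L=–, R=pug
  asp: L=ant, R=bat
  cod: L=–, R=–
  pug: L=–, R=–
  ant: L=–, R=–
  bat: L=–, R=–
  eel: L=–, R=–

Delete eel (at most one child — splice it out).
After deletion, deepest node is ant at depth 5.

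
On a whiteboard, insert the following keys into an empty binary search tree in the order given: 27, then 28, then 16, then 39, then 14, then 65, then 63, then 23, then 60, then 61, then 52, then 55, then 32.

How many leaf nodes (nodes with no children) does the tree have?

Insert 27: tree is empty, so 27 becomes the root.
Insert 28: 28 > 27 → go right. Place as right child of 27.
Insert 16: 16 < 27 → go left. Place as left child of 27.
Insert 39: 39 > 27 → go right; 39 > 28 → go right. Place as right child of 28.
Insert 14: 14 < 27 → go left; 14 < 16 → go left. Place as left child of 16.
Insert 65: 65 > 27 → go right; 65 > 28 → go right; 65 > 39 → go right. Place as right child of 39.
Insert 63: 63 > 27 → go right; 63 > 28 → go right; 63 > 39 → go right; 63 < 65 → go left. Place as left child of 65.
Insert 23: 23 < 27 → go left; 23 > 16 → go right. Place as right child of 16.
Insert 60: 60 > 27 → go right; 60 > 28 → go right; 60 > 39 → go right; 60 < 65 → go left; 60 < 63 → go left. Place as left child of 63.
Insert 61: 61 > 27 → go right; 61 > 28 → go right; 61 > 39 → go right; 61 < 65 → go left; 61 < 63 → go left; 61 > 60 → go right. Place as right child of 60.
Insert 52: 52 > 27 → go right; 52 > 28 → go right; 52 > 39 → go right; 52 < 65 → go left; 52 < 63 → go left; 52 < 60 → go left. Place as left child of 60.
Insert 55: 55 > 27 → go right; 55 > 28 → go right; 55 > 39 → go right; 55 < 65 → go left; 55 < 63 → go left; 55 < 60 → go left; 55 > 52 → go right. Place as right child of 52.
Insert 32: 32 > 27 → go right; 32 > 28 → go right; 32 < 39 → go left. Place as left child of 39.

Leaves: 14, 23, 32, 55, 61 — 5 in total.

5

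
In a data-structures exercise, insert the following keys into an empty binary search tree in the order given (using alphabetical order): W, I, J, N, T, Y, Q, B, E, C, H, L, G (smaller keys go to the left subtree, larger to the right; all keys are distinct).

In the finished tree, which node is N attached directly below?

J

W: root
I: left child of W (depth 1)
J: right child of I (depth 2)
N: right child of J (depth 3)
T: right child of N (depth 4)
Y: right child of W (depth 1)
Q: left child of T (depth 5)
B: left child of I (depth 2)
E: right child of B (depth 3)
C: left child of E (depth 4)
H: right child of E (depth 4)
L: left child of N (depth 4)
G: left child of H (depth 5)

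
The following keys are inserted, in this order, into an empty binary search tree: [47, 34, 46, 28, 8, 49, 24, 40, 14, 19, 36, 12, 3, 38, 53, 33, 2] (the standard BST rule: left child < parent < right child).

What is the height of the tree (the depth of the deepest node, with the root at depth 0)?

47: root
34: left child of 47 (depth 1)
46: right child of 34 (depth 2)
28: left child of 34 (depth 2)
8: left child of 28 (depth 3)
49: right child of 47 (depth 1)
24: right child of 8 (depth 4)
40: left child of 46 (depth 3)
14: left child of 24 (depth 5)
19: right child of 14 (depth 6)
36: left child of 40 (depth 4)
12: left child of 14 (depth 6)
3: left child of 8 (depth 4)
38: right child of 36 (depth 5)
53: right child of 49 (depth 2)
33: right child of 28 (depth 3)
2: left child of 3 (depth 5)

The deepest node is 19 at depth 6.

6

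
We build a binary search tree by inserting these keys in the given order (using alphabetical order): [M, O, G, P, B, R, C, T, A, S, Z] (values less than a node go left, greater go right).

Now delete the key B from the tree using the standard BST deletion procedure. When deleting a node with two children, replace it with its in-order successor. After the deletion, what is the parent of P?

O

Resulting structure (node: left, right):
  M: L=G, R=O
  O: L=–, R=P
  G: L=B, R=–
  P: L=–, R=R
  B: L=A, R=C
  R: L=–, R=T
  C: L=–, R=–
  T: L=S, R=Z
  A: L=–, R=–
  S: L=–, R=–
  Z: L=–, R=–

Delete B (two children — replace with in-order successor).
After deletion, P's parent is O.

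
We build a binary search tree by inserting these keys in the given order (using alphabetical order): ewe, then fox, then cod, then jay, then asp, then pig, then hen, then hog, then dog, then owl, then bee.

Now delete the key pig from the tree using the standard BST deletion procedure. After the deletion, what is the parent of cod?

Insert ewe: tree is empty, so ewe becomes the root.
Insert fox: fox > ewe → go right. Place as right child of ewe.
Insert cod: cod < ewe → go left. Place as left child of ewe.
Insert jay: jay > ewe → go right; jay > fox → go right. Place as right child of fox.
Insert asp: asp < ewe → go left; asp < cod → go left. Place as left child of cod.
Insert pig: pig > ewe → go right; pig > fox → go right; pig > jay → go right. Place as right child of jay.
Insert hen: hen > ewe → go right; hen > fox → go right; hen < jay → go left. Place as left child of jay.
Insert hog: hog > ewe → go right; hog > fox → go right; hog < jay → go left; hog > hen → go right. Place as right child of hen.
Insert dog: dog < ewe → go left; dog > cod → go right. Place as right child of cod.
Insert owl: owl > ewe → go right; owl > fox → go right; owl > jay → go right; owl < pig → go left. Place as left child of pig.
Insert bee: bee < ewe → go left; bee < cod → go left; bee > asp → go right. Place as right child of asp.

Delete pig (at most one child — splice it out).
After deletion, cod's parent is ewe.

ewe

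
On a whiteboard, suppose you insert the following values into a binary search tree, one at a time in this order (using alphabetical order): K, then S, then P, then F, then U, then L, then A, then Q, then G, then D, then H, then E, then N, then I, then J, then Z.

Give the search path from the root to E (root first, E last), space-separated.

Insert K: tree is empty, so K becomes the root.
Insert S: S > K → go right. Place as right child of K.
Insert P: P > K → go right; P < S → go left. Place as left child of S.
Insert F: F < K → go left. Place as left child of K.
Insert U: U > K → go right; U > S → go right. Place as right child of S.
Insert L: L > K → go right; L < S → go left; L < P → go left. Place as left child of P.
Insert A: A < K → go left; A < F → go left. Place as left child of F.
Insert Q: Q > K → go right; Q < S → go left; Q > P → go right. Place as right child of P.
Insert G: G < K → go left; G > F → go right. Place as right child of F.
Insert D: D < K → go left; D < F → go left; D > A → go right. Place as right child of A.
Insert H: H < K → go left; H > F → go right; H > G → go right. Place as right child of G.
Insert E: E < K → go left; E < F → go left; E > A → go right; E > D → go right. Place as right child of D.
Insert N: N > K → go right; N < S → go left; N < P → go left; N > L → go right. Place as right child of L.
Insert I: I < K → go left; I > F → go right; I > G → go right; I > H → go right. Place as right child of H.
Insert J: J < K → go left; J > F → go right; J > G → go right; J > H → go right; J > I → go right. Place as right child of I.
Insert Z: Z > K → go right; Z > S → go right; Z > U → go right. Place as right child of U.

K F A D E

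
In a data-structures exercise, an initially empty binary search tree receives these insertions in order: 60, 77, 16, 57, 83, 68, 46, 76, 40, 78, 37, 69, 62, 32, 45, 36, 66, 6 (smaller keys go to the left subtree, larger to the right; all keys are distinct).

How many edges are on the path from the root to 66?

Insert 60: tree is empty, so 60 becomes the root.
Insert 77: 77 > 60 → go right. Place as right child of 60.
Insert 16: 16 < 60 → go left. Place as left child of 60.
Insert 57: 57 < 60 → go left; 57 > 16 → go right. Place as right child of 16.
Insert 83: 83 > 60 → go right; 83 > 77 → go right. Place as right child of 77.
Insert 68: 68 > 60 → go right; 68 < 77 → go left. Place as left child of 77.
Insert 46: 46 < 60 → go left; 46 > 16 → go right; 46 < 57 → go left. Place as left child of 57.
Insert 76: 76 > 60 → go right; 76 < 77 → go left; 76 > 68 → go right. Place as right child of 68.
Insert 40: 40 < 60 → go left; 40 > 16 → go right; 40 < 57 → go left; 40 < 46 → go left. Place as left child of 46.
Insert 78: 78 > 60 → go right; 78 > 77 → go right; 78 < 83 → go left. Place as left child of 83.
Insert 37: 37 < 60 → go left; 37 > 16 → go right; 37 < 57 → go left; 37 < 46 → go left; 37 < 40 → go left. Place as left child of 40.
Insert 69: 69 > 60 → go right; 69 < 77 → go left; 69 > 68 → go right; 69 < 76 → go left. Place as left child of 76.
Insert 62: 62 > 60 → go right; 62 < 77 → go left; 62 < 68 → go left. Place as left child of 68.
Insert 32: 32 < 60 → go left; 32 > 16 → go right; 32 < 57 → go left; 32 < 46 → go left; 32 < 40 → go left; 32 < 37 → go left. Place as left child of 37.
Insert 45: 45 < 60 → go left; 45 > 16 → go right; 45 < 57 → go left; 45 < 46 → go left; 45 > 40 → go right. Place as right child of 40.
Insert 36: 36 < 60 → go left; 36 > 16 → go right; 36 < 57 → go left; 36 < 46 → go left; 36 < 40 → go left; 36 < 37 → go left; 36 > 32 → go right. Place as right child of 32.
Insert 66: 66 > 60 → go right; 66 < 77 → go left; 66 < 68 → go left; 66 > 62 → go right. Place as right child of 62.
Insert 6: 6 < 60 → go left; 6 < 16 → go left. Place as left child of 16.

Path to 66: 60 → 77 → 68 → 62 → 66, which is 4 edges.

4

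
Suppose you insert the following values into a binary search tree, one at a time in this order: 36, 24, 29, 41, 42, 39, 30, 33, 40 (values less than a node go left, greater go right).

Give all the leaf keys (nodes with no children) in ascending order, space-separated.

Resulting structure (node: left, right):
  36: L=24, R=41
  24: L=–, R=29
  29: L=–, R=30
  41: L=39, R=42
  42: L=–, R=–
  39: L=–, R=40
  30: L=–, R=33
  33: L=–, R=–
  40: L=–, R=–

33 40 42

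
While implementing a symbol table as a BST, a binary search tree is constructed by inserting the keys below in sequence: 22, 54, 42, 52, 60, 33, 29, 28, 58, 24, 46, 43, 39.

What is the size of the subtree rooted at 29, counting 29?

22: root
54: right child of 22 (depth 1)
42: left child of 54 (depth 2)
52: right child of 42 (depth 3)
60: right child of 54 (depth 2)
33: left child of 42 (depth 3)
29: left child of 33 (depth 4)
28: left child of 29 (depth 5)
58: left child of 60 (depth 3)
24: left child of 28 (depth 6)
46: left child of 52 (depth 4)
43: left child of 46 (depth 5)
39: right child of 33 (depth 4)

Subtree rooted at 29 contains: 29, 28, 24 — 3 nodes.

3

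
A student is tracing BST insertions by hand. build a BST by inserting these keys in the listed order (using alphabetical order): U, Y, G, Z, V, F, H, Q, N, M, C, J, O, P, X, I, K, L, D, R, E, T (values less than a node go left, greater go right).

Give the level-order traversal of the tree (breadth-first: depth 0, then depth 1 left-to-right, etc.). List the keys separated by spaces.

U G Y F H V Z C Q X D N R E M O T J P I K L

U: root
Y: right child of U (depth 1)
G: left child of U (depth 1)
Z: right child of Y (depth 2)
V: left child of Y (depth 2)
F: left child of G (depth 2)
H: right child of G (depth 2)
Q: right child of H (depth 3)
N: left child of Q (depth 4)
M: left child of N (depth 5)
C: left child of F (depth 3)
J: left child of M (depth 6)
O: right child of N (depth 5)
P: right child of O (depth 6)
X: right child of V (depth 3)
I: left child of J (depth 7)
K: right child of J (depth 7)
L: right child of K (depth 8)
D: right child of C (depth 4)
R: right child of Q (depth 4)
E: right child of D (depth 5)
T: right child of R (depth 5)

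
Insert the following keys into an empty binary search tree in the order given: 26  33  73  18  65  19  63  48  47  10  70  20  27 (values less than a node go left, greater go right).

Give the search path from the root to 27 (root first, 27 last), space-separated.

Insert 26: tree is empty, so 26 becomes the root.
Insert 33: 33 > 26 → go right. Place as right child of 26.
Insert 73: 73 > 26 → go right; 73 > 33 → go right. Place as right child of 33.
Insert 18: 18 < 26 → go left. Place as left child of 26.
Insert 65: 65 > 26 → go right; 65 > 33 → go right; 65 < 73 → go left. Place as left child of 73.
Insert 19: 19 < 26 → go left; 19 > 18 → go right. Place as right child of 18.
Insert 63: 63 > 26 → go right; 63 > 33 → go right; 63 < 73 → go left; 63 < 65 → go left. Place as left child of 65.
Insert 48: 48 > 26 → go right; 48 > 33 → go right; 48 < 73 → go left; 48 < 65 → go left; 48 < 63 → go left. Place as left child of 63.
Insert 47: 47 > 26 → go right; 47 > 33 → go right; 47 < 73 → go left; 47 < 65 → go left; 47 < 63 → go left; 47 < 48 → go left. Place as left child of 48.
Insert 10: 10 < 26 → go left; 10 < 18 → go left. Place as left child of 18.
Insert 70: 70 > 26 → go right; 70 > 33 → go right; 70 < 73 → go left; 70 > 65 → go right. Place as right child of 65.
Insert 20: 20 < 26 → go left; 20 > 18 → go right; 20 > 19 → go right. Place as right child of 19.
Insert 27: 27 > 26 → go right; 27 < 33 → go left. Place as left child of 33.

26 33 27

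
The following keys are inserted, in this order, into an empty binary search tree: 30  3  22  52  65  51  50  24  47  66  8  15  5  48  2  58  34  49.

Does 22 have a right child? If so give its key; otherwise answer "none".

Resulting structure (node: left, right):
  30: L=3, R=52
  3: L=2, R=22
  22: L=8, R=24
  52: L=51, R=65
  65: L=58, R=66
  51: L=50, R=–
  50: L=47, R=–
  24: L=–, R=–
  47: L=34, R=48
  66: L=–, R=–
  8: L=5, R=15
  15: L=–, R=–
  5: L=–, R=–
  48: L=–, R=49
  2: L=–, R=–
  58: L=–, R=–
  34: L=–, R=–
  49: L=–, R=–

24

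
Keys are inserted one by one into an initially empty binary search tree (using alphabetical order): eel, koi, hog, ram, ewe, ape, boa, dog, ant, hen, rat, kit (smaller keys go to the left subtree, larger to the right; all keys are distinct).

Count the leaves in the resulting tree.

eel: root
koi: right child of eel (depth 1)
hog: left child of koi (depth 2)
ram: right child of koi (depth 2)
ewe: left child of hog (depth 3)
ape: left child of eel (depth 1)
boa: right child of ape (depth 2)
dog: right child of boa (depth 3)
ant: left child of ape (depth 2)
hen: right child of ewe (depth 4)
rat: right child of ram (depth 3)
kit: right child of hog (depth 3)

Leaves: ant, dog, hen, kit, rat — 5 in total.

5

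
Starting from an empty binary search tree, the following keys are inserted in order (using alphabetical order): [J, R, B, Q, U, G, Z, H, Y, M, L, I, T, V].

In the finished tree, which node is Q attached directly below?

J: root
R: right child of J (depth 1)
B: left child of J (depth 1)
Q: left child of R (depth 2)
U: right child of R (depth 2)
G: right child of B (depth 2)
Z: right child of U (depth 3)
H: right child of G (depth 3)
Y: left child of Z (depth 4)
M: left child of Q (depth 3)
L: left child of M (depth 4)
I: right child of H (depth 4)
T: left child of U (depth 3)
V: left child of Y (depth 5)

R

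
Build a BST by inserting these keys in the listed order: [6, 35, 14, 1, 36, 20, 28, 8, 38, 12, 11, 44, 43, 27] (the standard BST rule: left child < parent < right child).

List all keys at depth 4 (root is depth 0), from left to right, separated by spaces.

Insert 6: tree is empty, so 6 becomes the root.
Insert 35: 35 > 6 → go right. Place as right child of 6.
Insert 14: 14 > 6 → go right; 14 < 35 → go left. Place as left child of 35.
Insert 1: 1 < 6 → go left. Place as left child of 6.
Insert 36: 36 > 6 → go right; 36 > 35 → go right. Place as right child of 35.
Insert 20: 20 > 6 → go right; 20 < 35 → go left; 20 > 14 → go right. Place as right child of 14.
Insert 28: 28 > 6 → go right; 28 < 35 → go left; 28 > 14 → go right; 28 > 20 → go right. Place as right child of 20.
Insert 8: 8 > 6 → go right; 8 < 35 → go left; 8 < 14 → go left. Place as left child of 14.
Insert 38: 38 > 6 → go right; 38 > 35 → go right; 38 > 36 → go right. Place as right child of 36.
Insert 12: 12 > 6 → go right; 12 < 35 → go left; 12 < 14 → go left; 12 > 8 → go right. Place as right child of 8.
Insert 11: 11 > 6 → go right; 11 < 35 → go left; 11 < 14 → go left; 11 > 8 → go right; 11 < 12 → go left. Place as left child of 12.
Insert 44: 44 > 6 → go right; 44 > 35 → go right; 44 > 36 → go right; 44 > 38 → go right. Place as right child of 38.
Insert 43: 43 > 6 → go right; 43 > 35 → go right; 43 > 36 → go right; 43 > 38 → go right; 43 < 44 → go left. Place as left child of 44.
Insert 27: 27 > 6 → go right; 27 < 35 → go left; 27 > 14 → go right; 27 > 20 → go right; 27 < 28 → go left. Place as left child of 28.

12 28 44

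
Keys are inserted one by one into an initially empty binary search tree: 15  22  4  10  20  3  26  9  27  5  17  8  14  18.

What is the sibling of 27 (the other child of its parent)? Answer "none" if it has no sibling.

none

15: root
22: right child of 15 (depth 1)
4: left child of 15 (depth 1)
10: right child of 4 (depth 2)
20: left child of 22 (depth 2)
3: left child of 4 (depth 2)
26: right child of 22 (depth 2)
9: left child of 10 (depth 3)
27: right child of 26 (depth 3)
5: left child of 9 (depth 4)
17: left child of 20 (depth 3)
8: right child of 5 (depth 5)
14: right child of 10 (depth 3)
18: right child of 17 (depth 4)

27's parent is 26, which has only one child.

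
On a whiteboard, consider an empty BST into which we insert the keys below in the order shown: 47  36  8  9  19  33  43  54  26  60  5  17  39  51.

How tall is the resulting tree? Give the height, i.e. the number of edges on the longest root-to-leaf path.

Insert 47: tree is empty, so 47 becomes the root.
Insert 36: 36 < 47 → go left. Place as left child of 47.
Insert 8: 8 < 47 → go left; 8 < 36 → go left. Place as left child of 36.
Insert 9: 9 < 47 → go left; 9 < 36 → go left; 9 > 8 → go right. Place as right child of 8.
Insert 19: 19 < 47 → go left; 19 < 36 → go left; 19 > 8 → go right; 19 > 9 → go right. Place as right child of 9.
Insert 33: 33 < 47 → go left; 33 < 36 → go left; 33 > 8 → go right; 33 > 9 → go right; 33 > 19 → go right. Place as right child of 19.
Insert 43: 43 < 47 → go left; 43 > 36 → go right. Place as right child of 36.
Insert 54: 54 > 47 → go right. Place as right child of 47.
Insert 26: 26 < 47 → go left; 26 < 36 → go left; 26 > 8 → go right; 26 > 9 → go right; 26 > 19 → go right; 26 < 33 → go left. Place as left child of 33.
Insert 60: 60 > 47 → go right; 60 > 54 → go right. Place as right child of 54.
Insert 5: 5 < 47 → go left; 5 < 36 → go left; 5 < 8 → go left. Place as left child of 8.
Insert 17: 17 < 47 → go left; 17 < 36 → go left; 17 > 8 → go right; 17 > 9 → go right; 17 < 19 → go left. Place as left child of 19.
Insert 39: 39 < 47 → go left; 39 > 36 → go right; 39 < 43 → go left. Place as left child of 43.
Insert 51: 51 > 47 → go right; 51 < 54 → go left. Place as left child of 54.

The deepest node is 26 at depth 6.

6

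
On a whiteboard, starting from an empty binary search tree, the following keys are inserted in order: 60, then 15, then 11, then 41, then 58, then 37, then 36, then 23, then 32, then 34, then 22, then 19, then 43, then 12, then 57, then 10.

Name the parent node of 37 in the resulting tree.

41

Insert 60: tree is empty, so 60 becomes the root.
Insert 15: 15 < 60 → go left. Place as left child of 60.
Insert 11: 11 < 60 → go left; 11 < 15 → go left. Place as left child of 15.
Insert 41: 41 < 60 → go left; 41 > 15 → go right. Place as right child of 15.
Insert 58: 58 < 60 → go left; 58 > 15 → go right; 58 > 41 → go right. Place as right child of 41.
Insert 37: 37 < 60 → go left; 37 > 15 → go right; 37 < 41 → go left. Place as left child of 41.
Insert 36: 36 < 60 → go left; 36 > 15 → go right; 36 < 41 → go left; 36 < 37 → go left. Place as left child of 37.
Insert 23: 23 < 60 → go left; 23 > 15 → go right; 23 < 41 → go left; 23 < 37 → go left; 23 < 36 → go left. Place as left child of 36.
Insert 32: 32 < 60 → go left; 32 > 15 → go right; 32 < 41 → go left; 32 < 37 → go left; 32 < 36 → go left; 32 > 23 → go right. Place as right child of 23.
Insert 34: 34 < 60 → go left; 34 > 15 → go right; 34 < 41 → go left; 34 < 37 → go left; 34 < 36 → go left; 34 > 23 → go right; 34 > 32 → go right. Place as right child of 32.
Insert 22: 22 < 60 → go left; 22 > 15 → go right; 22 < 41 → go left; 22 < 37 → go left; 22 < 36 → go left; 22 < 23 → go left. Place as left child of 23.
Insert 19: 19 < 60 → go left; 19 > 15 → go right; 19 < 41 → go left; 19 < 37 → go left; 19 < 36 → go left; 19 < 23 → go left; 19 < 22 → go left. Place as left child of 22.
Insert 43: 43 < 60 → go left; 43 > 15 → go right; 43 > 41 → go right; 43 < 58 → go left. Place as left child of 58.
Insert 12: 12 < 60 → go left; 12 < 15 → go left; 12 > 11 → go right. Place as right child of 11.
Insert 57: 57 < 60 → go left; 57 > 15 → go right; 57 > 41 → go right; 57 < 58 → go left; 57 > 43 → go right. Place as right child of 43.
Insert 10: 10 < 60 → go left; 10 < 15 → go left; 10 < 11 → go left. Place as left child of 11.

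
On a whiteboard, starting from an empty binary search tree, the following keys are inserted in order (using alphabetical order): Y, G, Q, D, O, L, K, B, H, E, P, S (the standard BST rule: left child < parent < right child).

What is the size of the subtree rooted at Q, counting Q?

7

Y: root
G: left child of Y (depth 1)
Q: right child of G (depth 2)
D: left child of G (depth 2)
O: left child of Q (depth 3)
L: left child of O (depth 4)
K: left child of L (depth 5)
B: left child of D (depth 3)
H: left child of K (depth 6)
E: right child of D (depth 3)
P: right child of O (depth 4)
S: right child of Q (depth 3)

Subtree rooted at Q contains: Q, O, L, K, H, P, S — 7 nodes.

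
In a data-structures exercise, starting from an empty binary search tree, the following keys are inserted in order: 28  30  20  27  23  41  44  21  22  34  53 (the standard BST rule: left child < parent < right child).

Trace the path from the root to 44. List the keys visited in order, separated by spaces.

Insert 28: tree is empty, so 28 becomes the root.
Insert 30: 30 > 28 → go right. Place as right child of 28.
Insert 20: 20 < 28 → go left. Place as left child of 28.
Insert 27: 27 < 28 → go left; 27 > 20 → go right. Place as right child of 20.
Insert 23: 23 < 28 → go left; 23 > 20 → go right; 23 < 27 → go left. Place as left child of 27.
Insert 41: 41 > 28 → go right; 41 > 30 → go right. Place as right child of 30.
Insert 44: 44 > 28 → go right; 44 > 30 → go right; 44 > 41 → go right. Place as right child of 41.
Insert 21: 21 < 28 → go left; 21 > 20 → go right; 21 < 27 → go left; 21 < 23 → go left. Place as left child of 23.
Insert 22: 22 < 28 → go left; 22 > 20 → go right; 22 < 27 → go left; 22 < 23 → go left; 22 > 21 → go right. Place as right child of 21.
Insert 34: 34 > 28 → go right; 34 > 30 → go right; 34 < 41 → go left. Place as left child of 41.
Insert 53: 53 > 28 → go right; 53 > 30 → go right; 53 > 41 → go right; 53 > 44 → go right. Place as right child of 44.

28 30 41 44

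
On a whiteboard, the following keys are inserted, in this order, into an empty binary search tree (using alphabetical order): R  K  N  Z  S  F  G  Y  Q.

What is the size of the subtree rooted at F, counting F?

2

Resulting structure (node: left, right):
  R: L=K, R=Z
  K: L=F, R=N
  N: L=–, R=Q
  Z: L=S, R=–
  S: L=–, R=Y
  F: L=–, R=G
  G: L=–, R=–
  Y: L=–, R=–
  Q: L=–, R=–

Subtree rooted at F contains: F, G — 2 nodes.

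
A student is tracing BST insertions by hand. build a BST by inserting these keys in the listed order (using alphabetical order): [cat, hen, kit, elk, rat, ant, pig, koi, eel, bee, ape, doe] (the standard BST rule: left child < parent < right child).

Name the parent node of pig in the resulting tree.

Insert cat: tree is empty, so cat becomes the root.
Insert hen: hen > cat → go right. Place as right child of cat.
Insert kit: kit > cat → go right; kit > hen → go right. Place as right child of hen.
Insert elk: elk > cat → go right; elk < hen → go left. Place as left child of hen.
Insert rat: rat > cat → go right; rat > hen → go right; rat > kit → go right. Place as right child of kit.
Insert ant: ant < cat → go left. Place as left child of cat.
Insert pig: pig > cat → go right; pig > hen → go right; pig > kit → go right; pig < rat → go left. Place as left child of rat.
Insert koi: koi > cat → go right; koi > hen → go right; koi > kit → go right; koi < rat → go left; koi < pig → go left. Place as left child of pig.
Insert eel: eel > cat → go right; eel < hen → go left; eel < elk → go left. Place as left child of elk.
Insert bee: bee < cat → go left; bee > ant → go right. Place as right child of ant.
Insert ape: ape < cat → go left; ape > ant → go right; ape < bee → go left. Place as left child of bee.
Insert doe: doe > cat → go right; doe < hen → go left; doe < elk → go left; doe < eel → go left. Place as left child of eel.

rat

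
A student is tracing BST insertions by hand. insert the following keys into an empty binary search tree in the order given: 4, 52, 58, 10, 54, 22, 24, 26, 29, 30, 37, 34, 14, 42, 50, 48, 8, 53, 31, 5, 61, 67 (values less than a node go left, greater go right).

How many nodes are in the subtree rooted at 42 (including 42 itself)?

4: root
52: right child of 4 (depth 1)
58: right child of 52 (depth 2)
10: left child of 52 (depth 2)
54: left child of 58 (depth 3)
22: right child of 10 (depth 3)
24: right child of 22 (depth 4)
26: right child of 24 (depth 5)
29: right child of 26 (depth 6)
30: right child of 29 (depth 7)
37: right child of 30 (depth 8)
34: left child of 37 (depth 9)
14: left child of 22 (depth 4)
42: right child of 37 (depth 9)
50: right child of 42 (depth 10)
48: left child of 50 (depth 11)
8: left child of 10 (depth 3)
53: left child of 54 (depth 4)
31: left child of 34 (depth 10)
5: left child of 8 (depth 4)
61: right child of 58 (depth 3)
67: right child of 61 (depth 4)

Subtree rooted at 42 contains: 42, 50, 48 — 3 nodes.

3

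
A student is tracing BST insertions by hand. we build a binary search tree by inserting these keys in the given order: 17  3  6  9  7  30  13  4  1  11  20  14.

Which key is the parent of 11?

17: root
3: left child of 17 (depth 1)
6: right child of 3 (depth 2)
9: right child of 6 (depth 3)
7: left child of 9 (depth 4)
30: right child of 17 (depth 1)
13: right child of 9 (depth 4)
4: left child of 6 (depth 3)
1: left child of 3 (depth 2)
11: left child of 13 (depth 5)
20: left child of 30 (depth 2)
14: right child of 13 (depth 5)

13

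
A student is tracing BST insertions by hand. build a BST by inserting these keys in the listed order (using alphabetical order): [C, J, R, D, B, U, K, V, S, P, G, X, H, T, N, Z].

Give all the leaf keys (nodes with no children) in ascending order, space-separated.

Insert C: tree is empty, so C becomes the root.
Insert J: J > C → go right. Place as right child of C.
Insert R: R > C → go right; R > J → go right. Place as right child of J.
Insert D: D > C → go right; D < J → go left. Place as left child of J.
Insert B: B < C → go left. Place as left child of C.
Insert U: U > C → go right; U > J → go right; U > R → go right. Place as right child of R.
Insert K: K > C → go right; K > J → go right; K < R → go left. Place as left child of R.
Insert V: V > C → go right; V > J → go right; V > R → go right; V > U → go right. Place as right child of U.
Insert S: S > C → go right; S > J → go right; S > R → go right; S < U → go left. Place as left child of U.
Insert P: P > C → go right; P > J → go right; P < R → go left; P > K → go right. Place as right child of K.
Insert G: G > C → go right; G < J → go left; G > D → go right. Place as right child of D.
Insert X: X > C → go right; X > J → go right; X > R → go right; X > U → go right; X > V → go right. Place as right child of V.
Insert H: H > C → go right; H < J → go left; H > D → go right; H > G → go right. Place as right child of G.
Insert T: T > C → go right; T > J → go right; T > R → go right; T < U → go left; T > S → go right. Place as right child of S.
Insert N: N > C → go right; N > J → go right; N < R → go left; N > K → go right; N < P → go left. Place as left child of P.
Insert Z: Z > C → go right; Z > J → go right; Z > R → go right; Z > U → go right; Z > V → go right; Z > X → go right. Place as right child of X.

B H N T Z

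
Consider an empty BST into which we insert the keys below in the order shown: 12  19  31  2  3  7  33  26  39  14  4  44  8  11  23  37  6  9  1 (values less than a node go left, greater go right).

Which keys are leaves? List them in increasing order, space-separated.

12: root
19: right child of 12 (depth 1)
31: right child of 19 (depth 2)
2: left child of 12 (depth 1)
3: right child of 2 (depth 2)
7: right child of 3 (depth 3)
33: right child of 31 (depth 3)
26: left child of 31 (depth 3)
39: right child of 33 (depth 4)
14: left child of 19 (depth 2)
4: left child of 7 (depth 4)
44: right child of 39 (depth 5)
8: right child of 7 (depth 4)
11: right child of 8 (depth 5)
23: left child of 26 (depth 4)
37: left child of 39 (depth 5)
6: right child of 4 (depth 5)
9: left child of 11 (depth 6)
1: left child of 2 (depth 2)

1 6 9 14 23 37 44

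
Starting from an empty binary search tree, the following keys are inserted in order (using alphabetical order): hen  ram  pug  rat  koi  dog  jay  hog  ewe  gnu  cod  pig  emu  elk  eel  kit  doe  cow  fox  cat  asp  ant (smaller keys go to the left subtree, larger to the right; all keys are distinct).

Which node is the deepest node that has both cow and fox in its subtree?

dog

hen: root
ram: right child of hen (depth 1)
pug: left child of ram (depth 2)
rat: right child of ram (depth 2)
koi: left child of pug (depth 3)
dog: left child of hen (depth 1)
jay: left child of koi (depth 4)
hog: left child of jay (depth 5)
ewe: right child of dog (depth 2)
gnu: right child of ewe (depth 3)
cod: left child of dog (depth 2)
pig: right child of koi (depth 4)
emu: left child of ewe (depth 3)
elk: left child of emu (depth 4)
eel: left child of elk (depth 5)
kit: right child of jay (depth 5)
doe: right child of cod (depth 3)
cow: left child of doe (depth 4)
fox: left child of gnu (depth 4)
cat: left child of cod (depth 3)
asp: left child of cat (depth 4)
ant: left child of asp (depth 5)

Path to cow: hen → dog → cod → doe → cow
Path to fox: hen → dog → ewe → gnu → fox
The paths share a prefix ending at dog, then split left and right.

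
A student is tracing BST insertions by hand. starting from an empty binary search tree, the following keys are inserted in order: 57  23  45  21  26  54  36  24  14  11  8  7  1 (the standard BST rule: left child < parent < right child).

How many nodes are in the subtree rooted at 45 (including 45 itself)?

5

Insert 57: tree is empty, so 57 becomes the root.
Insert 23: 23 < 57 → go left. Place as left child of 57.
Insert 45: 45 < 57 → go left; 45 > 23 → go right. Place as right child of 23.
Insert 21: 21 < 57 → go left; 21 < 23 → go left. Place as left child of 23.
Insert 26: 26 < 57 → go left; 26 > 23 → go right; 26 < 45 → go left. Place as left child of 45.
Insert 54: 54 < 57 → go left; 54 > 23 → go right; 54 > 45 → go right. Place as right child of 45.
Insert 36: 36 < 57 → go left; 36 > 23 → go right; 36 < 45 → go left; 36 > 26 → go right. Place as right child of 26.
Insert 24: 24 < 57 → go left; 24 > 23 → go right; 24 < 45 → go left; 24 < 26 → go left. Place as left child of 26.
Insert 14: 14 < 57 → go left; 14 < 23 → go left; 14 < 21 → go left. Place as left child of 21.
Insert 11: 11 < 57 → go left; 11 < 23 → go left; 11 < 21 → go left; 11 < 14 → go left. Place as left child of 14.
Insert 8: 8 < 57 → go left; 8 < 23 → go left; 8 < 21 → go left; 8 < 14 → go left; 8 < 11 → go left. Place as left child of 11.
Insert 7: 7 < 57 → go left; 7 < 23 → go left; 7 < 21 → go left; 7 < 14 → go left; 7 < 11 → go left; 7 < 8 → go left. Place as left child of 8.
Insert 1: 1 < 57 → go left; 1 < 23 → go left; 1 < 21 → go left; 1 < 14 → go left; 1 < 11 → go left; 1 < 8 → go left; 1 < 7 → go left. Place as left child of 7.

Subtree rooted at 45 contains: 45, 26, 24, 36, 54 — 5 nodes.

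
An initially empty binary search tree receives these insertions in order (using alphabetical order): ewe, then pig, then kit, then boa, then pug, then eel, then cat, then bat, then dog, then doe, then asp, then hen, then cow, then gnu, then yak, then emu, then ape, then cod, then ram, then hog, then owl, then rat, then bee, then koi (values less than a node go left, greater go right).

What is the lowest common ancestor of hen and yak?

pig

ewe: root
pig: right child of ewe (depth 1)
kit: left child of pig (depth 2)
boa: left child of ewe (depth 1)
pug: right child of pig (depth 2)
eel: right child of boa (depth 2)
cat: left child of eel (depth 3)
bat: left child of boa (depth 2)
dog: right child of cat (depth 4)
doe: left child of dog (depth 5)
asp: left child of bat (depth 3)
hen: left child of kit (depth 3)
cow: left child of doe (depth 6)
gnu: left child of hen (depth 4)
yak: right child of pug (depth 3)
emu: right child of eel (depth 3)
ape: left child of asp (depth 4)
cod: left child of cow (depth 7)
ram: left child of yak (depth 4)
hog: right child of hen (depth 4)
owl: right child of kit (depth 3)
rat: right child of ram (depth 5)
bee: right child of bat (depth 3)
koi: left child of owl (depth 4)

Path to hen: ewe → pig → kit → hen
Path to yak: ewe → pig → pug → yak
The paths share a prefix ending at pig, then split left and right.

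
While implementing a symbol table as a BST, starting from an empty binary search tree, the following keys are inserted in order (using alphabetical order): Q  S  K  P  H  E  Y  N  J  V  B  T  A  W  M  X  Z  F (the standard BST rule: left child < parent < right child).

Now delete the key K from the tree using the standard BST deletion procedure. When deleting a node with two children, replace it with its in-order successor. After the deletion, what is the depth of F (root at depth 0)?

Q: root
S: right child of Q (depth 1)
K: left child of Q (depth 1)
P: right child of K (depth 2)
H: left child of K (depth 2)
E: left child of H (depth 3)
Y: right child of S (depth 2)
N: left child of P (depth 3)
J: right child of H (depth 3)
V: left child of Y (depth 3)
B: left child of E (depth 4)
T: left child of V (depth 4)
A: left child of B (depth 5)
W: right child of V (depth 4)
M: left child of N (depth 4)
X: right child of W (depth 5)
Z: right child of Y (depth 3)
F: right child of E (depth 4)

Delete K (two children — replace with in-order successor).
After deletion, path to F: Q → M → H → E → F.

4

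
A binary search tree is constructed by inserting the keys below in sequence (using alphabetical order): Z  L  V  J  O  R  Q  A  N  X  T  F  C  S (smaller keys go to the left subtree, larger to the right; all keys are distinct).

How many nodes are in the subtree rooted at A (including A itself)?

3

Z: root
L: left child of Z (depth 1)
V: right child of L (depth 2)
J: left child of L (depth 2)
O: left child of V (depth 3)
R: right child of O (depth 4)
Q: left child of R (depth 5)
A: left child of J (depth 3)
N: left child of O (depth 4)
X: right child of V (depth 3)
T: right child of R (depth 5)
F: right child of A (depth 4)
C: left child of F (depth 5)
S: left child of T (depth 6)

Subtree rooted at A contains: A, F, C — 3 nodes.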